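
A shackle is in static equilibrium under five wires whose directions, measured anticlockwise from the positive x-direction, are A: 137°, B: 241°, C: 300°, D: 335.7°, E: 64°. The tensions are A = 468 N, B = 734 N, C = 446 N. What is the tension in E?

T_E ≈ 842 N

Resolve: ΣF_x = 468 cos 137° + 734 cos 241° + 446 cos 300° + T_D cos 335.7° + T_E cos 64° = 0.
        ΣF_y = 468 sin 137° + 734 sin 241° + 446 sin 300° + T_D sin 335.7° + T_E sin 64° = 0.
The known terms sum to (-475.1, -709) N, so 0.9114 T_D + 0.4384 T_E = 475.1 and -0.4115 T_D + 0.8988 T_E = 709.
Solving simultaneously: T_D = 116.3 N, T_E = 842.1 N.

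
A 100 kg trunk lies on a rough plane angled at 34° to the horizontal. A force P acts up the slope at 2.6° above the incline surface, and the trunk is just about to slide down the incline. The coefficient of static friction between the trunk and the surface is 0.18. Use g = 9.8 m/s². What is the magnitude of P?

P ≈ 405 N

On the verge of sliding down the incline, friction equals μN and acts up the slope.
Perpendicular: N + P sin 2.6° = W cos 34° = 812.5 N.
Along incline: P cos 2.6° + μN = W sin 34° with W sin 34° = 548 N.
Solving the pair for P and N: P = 405.5 N, N = 794.1 N (and f = μN = 142.9 N).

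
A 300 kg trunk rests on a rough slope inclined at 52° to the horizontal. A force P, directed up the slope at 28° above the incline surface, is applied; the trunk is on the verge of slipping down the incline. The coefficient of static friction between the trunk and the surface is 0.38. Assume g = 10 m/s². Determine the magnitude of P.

On the verge of sliding down the incline, friction equals μN and acts up the slope.
Perpendicular: N + P sin 28° = W cos 52° = 1847 N.
Along incline: P cos 28° + μN = W sin 52° with W sin 52° = 2364 N.
Solving the pair for P and N: P = 2359 N, N = 739.4 N (and f = μN = 281 N).

P ≈ 2360 N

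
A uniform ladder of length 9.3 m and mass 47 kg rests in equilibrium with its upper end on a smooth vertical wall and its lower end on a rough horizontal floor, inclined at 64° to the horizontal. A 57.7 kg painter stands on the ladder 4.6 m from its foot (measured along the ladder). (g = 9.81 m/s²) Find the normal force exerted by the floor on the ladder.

ΣF_y = 0: N_floor = 47×9.81 + 57.7×9.81 = 1027.1 N.

N_floor ≈ 1030 N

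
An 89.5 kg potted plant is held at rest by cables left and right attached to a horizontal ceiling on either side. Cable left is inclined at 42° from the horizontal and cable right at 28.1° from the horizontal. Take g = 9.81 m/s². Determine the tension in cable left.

T_left ≈ 824 N

Weight W = 89.5 × 9.81 = 878 N acts straight down.
Horizontal: T_left cos 42° = T_right cos 28.1°  →  T_right = 0.8424 T_left.
Vertical: T_left sin 42° + T_right sin 28.1° = 878.
Substituting the horizontal relation into the vertical equation gives 1.066 T_left = 878, so T_left = 823.7 N.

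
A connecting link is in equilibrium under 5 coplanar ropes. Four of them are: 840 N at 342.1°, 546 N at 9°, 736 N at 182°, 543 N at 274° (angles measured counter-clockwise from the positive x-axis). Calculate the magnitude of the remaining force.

Sum the known components: ΣF_x = 640.9 N, ΣF_y = -740.1 N.
For equilibrium the remaining force must supply (−ΣF_x, −ΣF_y) = (-640.9, 740.1) N.
Magnitude = √((-640.9)² + (740.1)²) = 979.1 N; direction = atan2(740.1, -640.9) = 130.9°.

F ≈ 979 N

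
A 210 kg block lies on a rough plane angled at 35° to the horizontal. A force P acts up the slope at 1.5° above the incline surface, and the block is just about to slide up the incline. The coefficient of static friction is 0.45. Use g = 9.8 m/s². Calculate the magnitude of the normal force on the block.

N ≈ 1640 N

On the verge of sliding up the incline, friction equals μN and acts down the slope.
Perpendicular: N + P sin 1.5° = W cos 35° = 1686 N.
Along incline: P cos 1.5° = W sin 35° + μN  with W sin 35° = 1180 N.
Solving the pair for P and N: P = 1917 N, N = 1636 N (and f = μN = 736 N).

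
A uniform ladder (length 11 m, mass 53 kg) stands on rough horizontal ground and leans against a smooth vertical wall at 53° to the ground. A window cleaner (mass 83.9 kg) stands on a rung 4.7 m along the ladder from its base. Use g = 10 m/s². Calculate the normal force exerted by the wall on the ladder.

Torques about the foot: N_wall · 11 sin 53° = 53×10×5.5 cos 53° + 83.9×10×4.7 cos 53° → N_wall = 469.83 N.

N_wall ≈ 470 N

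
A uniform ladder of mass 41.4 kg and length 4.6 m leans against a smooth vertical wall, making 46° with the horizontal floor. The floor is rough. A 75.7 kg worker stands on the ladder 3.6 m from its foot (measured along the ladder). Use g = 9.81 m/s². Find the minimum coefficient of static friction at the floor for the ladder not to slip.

μ_min ≈ 0.659

ΣF_y = 0: N_floor = 41.4×9.81 + 75.7×9.81 = 1148.8 N.
Torques about the foot: N_wall · 4.6 sin 46° = 41.4×9.81×2.3 cos 46° + 75.7×9.81×3.6 cos 46° → N_wall = 757.34 N.
ΣF_x = 0: f_floor = N_wall = 757.34 N.
μ_min = f_floor / N_floor = 757.34 / 1148.8 = 0.6593.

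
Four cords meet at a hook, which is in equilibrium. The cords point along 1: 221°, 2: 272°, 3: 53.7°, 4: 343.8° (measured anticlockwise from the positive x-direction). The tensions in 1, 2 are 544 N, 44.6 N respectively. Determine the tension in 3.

T_3 ≈ 532 N

Resolve: ΣF_x = 544 cos 221° + 44.6 cos 272° + T_3 cos 53.7° + T_4 cos 343.8° = 0.
        ΣF_y = 544 sin 221° + 44.6 sin 272° + T_3 sin 53.7° + T_4 sin 343.8° = 0.
The known terms sum to (-409, -401.5) N, so 0.5920 T_3 + 0.9603 T_4 = 409 and 0.8059 T_3 − 0.2790 T_4 = 401.5.
Solving simultaneously: T_3 = 532 N, T_4 = 97.92 N.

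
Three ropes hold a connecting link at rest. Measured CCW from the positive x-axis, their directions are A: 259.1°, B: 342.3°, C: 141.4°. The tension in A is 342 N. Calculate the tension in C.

T_C ≈ 952 N

Resolve: ΣF_x = 342 cos 259.1° + T_B cos 342.3° + T_C cos 141.4° = 0.
        ΣF_y = 342 sin 259.1° + T_B sin 342.3° + T_C sin 141.4° = 0.
The known terms sum to (-64.67, -335.8) N, so 0.9527 T_B − 0.7815 T_C = 64.67 and -0.3040 T_B + 0.6239 T_C = 335.8.
Solving simultaneously: T_B = 848.8 N, T_C = 951.9 N.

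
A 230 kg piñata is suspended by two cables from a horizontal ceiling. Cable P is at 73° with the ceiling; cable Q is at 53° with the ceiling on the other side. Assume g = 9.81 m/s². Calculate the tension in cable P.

Weight W = 230 × 9.81 = 2256 N acts straight down.
Horizontal: T_P cos 73° = T_Q cos 53°  →  T_Q = 0.4858 T_P.
Vertical: T_P sin 73° + T_Q sin 53° = 2256.
Substituting the horizontal relation into the vertical equation gives 1.344 T_P = 2256, so T_P = 1678 N.

T_P ≈ 1680 N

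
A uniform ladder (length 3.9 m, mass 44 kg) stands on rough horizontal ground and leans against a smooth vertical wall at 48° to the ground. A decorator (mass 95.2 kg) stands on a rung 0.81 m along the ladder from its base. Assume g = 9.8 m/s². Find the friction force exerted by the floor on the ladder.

Torques about the foot: N_wall · 3.9 sin 48° = 44×9.8×1.95 cos 48° + 95.2×9.8×0.81 cos 48° → N_wall = 368.6 N.
ΣF_x = 0: f_floor = N_wall = 368.6 N.

f ≈ 369 N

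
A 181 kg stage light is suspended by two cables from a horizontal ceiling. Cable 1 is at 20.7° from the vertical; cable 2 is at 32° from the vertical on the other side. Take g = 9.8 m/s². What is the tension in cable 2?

Angles from the horizontal: cable 1 is 90° − 20.7° = 69.3°, cable 2 is 90° − 32° = 58°.
Weight W = 181 × 9.8 = 1774 N acts straight down.
Horizontal: T_1 cos 69.3° = T_2 cos 58°  →  T_1 = 1.499 T_2.
Vertical: T_1 sin 69.3° + T_2 sin 58° = 1774.
Substituting the horizontal relation into the vertical equation gives 2.25 T_2 = 1774, so T_2 = 788.2 N.

T_2 ≈ 788 N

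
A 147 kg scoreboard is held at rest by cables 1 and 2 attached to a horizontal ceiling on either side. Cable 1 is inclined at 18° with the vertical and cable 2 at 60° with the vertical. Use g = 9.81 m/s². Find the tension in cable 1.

T_1 ≈ 1280 N

Angles from the horizontal: cable 1 is 90° − 18° = 72°, cable 2 is 90° − 60° = 30°.
Weight W = 147 × 9.81 = 1442 N acts straight down.
Horizontal: T_1 cos 72° = T_2 cos 30°  →  T_2 = 0.3568 T_1.
Vertical: T_1 sin 72° + T_2 sin 30° = 1442.
Substituting the horizontal relation into the vertical equation gives 1.129 T_1 = 1442, so T_1 = 1277 N.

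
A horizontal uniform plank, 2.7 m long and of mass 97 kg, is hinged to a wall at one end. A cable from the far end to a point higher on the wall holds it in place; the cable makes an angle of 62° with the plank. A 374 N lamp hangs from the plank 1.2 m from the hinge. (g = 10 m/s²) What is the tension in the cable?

T ≈ 738 N

Take torques about the hinge: T sin 62° · 2.7 = 97×10×1.35 + 374×1.2 = 1758.3 N·m.
So T = 1758.3 / (0.8829 × 2.7) = 737.55 N.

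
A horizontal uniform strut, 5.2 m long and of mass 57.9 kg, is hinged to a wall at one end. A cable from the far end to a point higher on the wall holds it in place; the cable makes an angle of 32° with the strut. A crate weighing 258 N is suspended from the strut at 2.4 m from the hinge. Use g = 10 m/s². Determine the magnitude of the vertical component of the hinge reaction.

|H_y| ≈ 428 N

Take torques about the hinge: T sin 32° · 5.2 = 57.9×10×2.6 + 258×2.4 = 2124.6 N·m.
So T = 2124.6 / (0.5299 × 5.2) = 771.02 N.
ΣF_y = 0: H_y = (57.9×10 + 258) − T sin 32° = 837 − 408.58 = 428.42 N.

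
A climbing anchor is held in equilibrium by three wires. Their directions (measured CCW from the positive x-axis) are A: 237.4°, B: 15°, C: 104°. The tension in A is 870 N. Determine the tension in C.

T_C ≈ 587 N

Resolve: ΣF_x = 870 cos 237.4° + T_B cos 15° + T_C cos 104° = 0.
        ΣF_y = 870 sin 237.4° + T_B sin 15° + T_C sin 104° = 0.
The known terms sum to (-468.7, -732.9) N, so 0.9659 T_B − 0.2419 T_C = 468.7 and 0.2588 T_B + 0.9703 T_C = 732.9.
Solving simultaneously: T_B = 632.2 N, T_C = 586.7 N.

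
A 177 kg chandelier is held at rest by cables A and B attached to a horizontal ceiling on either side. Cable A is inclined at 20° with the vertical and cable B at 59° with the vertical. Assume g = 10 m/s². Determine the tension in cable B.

T_B ≈ 617 N

Angles from the horizontal: cable A is 90° − 20° = 70°, cable B is 90° − 59° = 31°.
Weight W = 177 × 10 = 1770 N acts straight down.
Horizontal: T_A cos 70° = T_B cos 31°  →  T_A = 2.506 T_B.
Vertical: T_A sin 70° + T_B sin 31° = 1770.
Substituting the horizontal relation into the vertical equation gives 2.87 T_B = 1770, so T_B = 616.7 N.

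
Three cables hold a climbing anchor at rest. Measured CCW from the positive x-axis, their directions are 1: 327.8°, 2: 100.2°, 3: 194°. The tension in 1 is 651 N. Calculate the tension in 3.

Resolve: ΣF_x = 651 cos 327.8° + T_2 cos 100.2° + T_3 cos 194° = 0.
        ΣF_y = 651 sin 327.8° + T_2 sin 100.2° + T_3 sin 194° = 0.
The known terms sum to (550.9, -346.9) N, so -0.1771 T_2 − 0.9703 T_3 = -550.9 and 0.9842 T_2 − 0.2419 T_3 = 346.9.
Solving simultaneously: T_2 = 470.9 N, T_3 = 481.8 N.

T_3 ≈ 482 N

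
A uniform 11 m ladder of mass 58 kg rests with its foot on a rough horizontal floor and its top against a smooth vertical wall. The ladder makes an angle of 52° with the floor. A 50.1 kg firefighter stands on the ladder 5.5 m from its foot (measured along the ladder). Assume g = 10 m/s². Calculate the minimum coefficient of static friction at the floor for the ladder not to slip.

μ_min ≈ 0.391

ΣF_y = 0: N_floor = 58×10 + 50.1×10 = 1081 N.
Torques about the foot: N_wall · 11 sin 52° = 58×10×5.5 cos 52° + 50.1×10×5.5 cos 52° → N_wall = 422.28 N.
ΣF_x = 0: f_floor = N_wall = 422.28 N.
μ_min = f_floor / N_floor = 422.28 / 1081 = 0.3906.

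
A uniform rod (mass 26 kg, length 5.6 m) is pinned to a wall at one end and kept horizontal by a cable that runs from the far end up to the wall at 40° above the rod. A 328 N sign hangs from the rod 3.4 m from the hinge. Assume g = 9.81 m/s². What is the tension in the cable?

T ≈ 508 N

Take torques about the hinge: T sin 40° · 5.6 = 26×9.81×2.8 + 328×3.4 = 1829.4 N·m.
So T = 1829.4 / (0.6428 × 5.6) = 508.21 N.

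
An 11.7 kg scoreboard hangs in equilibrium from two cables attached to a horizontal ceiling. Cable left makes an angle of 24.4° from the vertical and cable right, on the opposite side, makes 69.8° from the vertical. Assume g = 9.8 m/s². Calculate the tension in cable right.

T_right ≈ 47.5 N

Angles from the horizontal: cable left is 90° − 24.4° = 65.6°, cable right is 90° − 69.8° = 20.2°.
Weight W = 11.7 × 9.8 = 114.7 N acts straight down.
Horizontal: T_left cos 65.6° = T_right cos 20.2°  →  T_left = 2.272 T_right.
Vertical: T_left sin 65.6° + T_right sin 20.2° = 114.7.
Substituting the horizontal relation into the vertical equation gives 2.414 T_right = 114.7, so T_right = 47.49 N.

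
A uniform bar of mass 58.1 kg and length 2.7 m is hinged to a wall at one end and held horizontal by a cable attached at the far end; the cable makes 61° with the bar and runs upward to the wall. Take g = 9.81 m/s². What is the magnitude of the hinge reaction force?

|H| ≈ 326 N

Take torques about the hinge: T sin 61° · 2.7 = 58.1×9.81×1.35 = 769.45 N·m.
So T = 769.45 / (0.8746 × 2.7) = 325.83 N.
ΣF_x = 0: H_x = T cos 61° = 157.97 N.
ΣF_y = 0: H_y = (58.1×9.81) − T sin 61° = 569.96 − 284.98 = 284.98 N.
|H| = √(H_x² + H_y²) = √((157.97)² + (284.98)²) = 325.83 N.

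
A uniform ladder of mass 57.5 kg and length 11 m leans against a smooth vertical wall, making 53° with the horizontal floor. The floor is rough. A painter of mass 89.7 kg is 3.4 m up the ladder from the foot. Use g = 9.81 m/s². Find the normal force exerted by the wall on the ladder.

N_wall ≈ 417 N

Torques about the foot: N_wall · 11 sin 53° = 57.5×9.81×5.5 cos 53° + 89.7×9.81×3.4 cos 53° → N_wall = 417.49 N.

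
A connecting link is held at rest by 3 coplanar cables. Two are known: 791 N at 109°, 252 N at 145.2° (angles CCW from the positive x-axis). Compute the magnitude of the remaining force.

F ≈ 1010 N

Sum the known components: ΣF_x = -464.5 N, ΣF_y = 891.7 N.
For equilibrium the remaining force must supply (−ΣF_x, −ΣF_y) = (464.5, -891.7) N.
Magnitude = √((464.5)² + (-891.7)²) = 1005 N; direction = atan2(-891.7, 464.5) = 297.5°.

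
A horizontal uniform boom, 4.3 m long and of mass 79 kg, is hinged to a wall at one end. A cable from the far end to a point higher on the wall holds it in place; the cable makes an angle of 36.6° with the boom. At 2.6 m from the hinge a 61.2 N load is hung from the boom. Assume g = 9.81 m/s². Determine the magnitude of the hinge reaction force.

|H| ≈ 704 N

Take torques about the hinge: T sin 36.6° · 4.3 = 79×9.81×2.15 + 61.2×2.6 = 1825.3 N·m.
So T = 1825.3 / (0.5962 × 4.3) = 711.98 N.
ΣF_x = 0: H_x = T cos 36.6° = 571.59 N.
ΣF_y = 0: H_y = (79×9.81 + 61.2) − T sin 36.6° = 836.19 − 424.5 = 411.69 N.
|H| = √(H_x² + H_y²) = √((571.59)² + (411.69)²) = 704.42 N.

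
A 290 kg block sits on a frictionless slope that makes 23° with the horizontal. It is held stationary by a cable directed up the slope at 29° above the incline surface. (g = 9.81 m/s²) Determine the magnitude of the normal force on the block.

N ≈ 2000 N

Take axes along and perpendicular to the incline. Weight components: W sin 23° = 1112 N down-slope, W cos 23° = 2619 N into the surface.
Along incline: T cos 29° = W sin 23° → T = 1271 N.
Perpendicular: N = W cos 23° − T sin 29° = 2003 N.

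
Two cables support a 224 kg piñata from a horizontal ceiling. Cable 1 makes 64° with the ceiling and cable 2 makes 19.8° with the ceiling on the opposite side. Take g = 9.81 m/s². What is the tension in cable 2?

Weight W = 224 × 9.81 = 2197 N acts straight down.
Horizontal: T_1 cos 64° = T_2 cos 19.8°  →  T_1 = 2.146 T_2.
Vertical: T_1 sin 64° + T_2 sin 19.8° = 2197.
Substituting the horizontal relation into the vertical equation gives 2.268 T_2 = 2197, so T_2 = 969 N.

T_2 ≈ 969 N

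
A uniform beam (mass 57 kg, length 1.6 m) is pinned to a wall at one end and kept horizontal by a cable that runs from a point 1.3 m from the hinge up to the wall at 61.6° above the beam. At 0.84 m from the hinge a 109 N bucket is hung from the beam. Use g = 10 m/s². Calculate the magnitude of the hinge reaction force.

Take torques about the hinge: T sin 61.6° · 1.3 = 57×10×0.8 + 109×0.84 = 547.56 N·m.
So T = 547.56 / (0.8796 × 1.3) = 478.83 N.
ΣF_x = 0: H_x = T cos 61.6° = 227.74 N.
ΣF_y = 0: H_y = (57×10 + 109) − T sin 61.6° = 679 − 421.2 = 257.8 N.
|H| = √(H_x² + H_y²) = √((227.74)² + (257.8)²) = 343.99 N.

|H| ≈ 344 N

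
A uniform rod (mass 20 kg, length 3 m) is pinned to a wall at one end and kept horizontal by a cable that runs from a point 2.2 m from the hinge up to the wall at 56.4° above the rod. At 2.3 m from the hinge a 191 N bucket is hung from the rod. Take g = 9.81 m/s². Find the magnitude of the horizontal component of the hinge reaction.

Take torques about the hinge: T sin 56.4° · 2.2 = 20×9.81×1.5 + 191×2.3 = 733.6 N·m.
So T = 733.6 / (0.8329 × 2.2) = 400.34 N.
ΣF_x = 0: H_x = T cos 56.4° = 221.55 N.

H_x ≈ 222 N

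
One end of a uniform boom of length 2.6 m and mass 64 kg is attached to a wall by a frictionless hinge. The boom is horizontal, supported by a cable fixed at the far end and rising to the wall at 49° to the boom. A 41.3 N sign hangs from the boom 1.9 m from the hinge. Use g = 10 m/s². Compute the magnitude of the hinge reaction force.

Take torques about the hinge: T sin 49° · 2.6 = 64×10×1.3 + 41.3×1.9 = 910.47 N·m.
So T = 910.47 / (0.7547 × 2.6) = 463.99 N.
ΣF_x = 0: H_x = T cos 49° = 304.41 N.
ΣF_y = 0: H_y = (64×10 + 41.3) − T sin 49° = 681.3 − 350.18 = 331.12 N.
|H| = √(H_x² + H_y²) = √((304.41)² + (331.12)²) = 449.78 N.

|H| ≈ 450 N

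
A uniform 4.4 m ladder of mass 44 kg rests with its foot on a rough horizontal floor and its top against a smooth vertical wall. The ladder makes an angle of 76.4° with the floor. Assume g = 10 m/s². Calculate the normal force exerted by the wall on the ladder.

N_wall ≈ 53.2 N

Torques about the foot: N_wall · 4.4 sin 76.4° = 44×10×2.2 cos 76.4° → N_wall = 53.224 N.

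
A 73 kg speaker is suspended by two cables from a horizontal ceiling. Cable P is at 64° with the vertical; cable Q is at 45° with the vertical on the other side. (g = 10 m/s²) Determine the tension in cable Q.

T_Q ≈ 694 N

Angles from the horizontal: cable P is 90° − 64° = 26°, cable Q is 90° − 45° = 45°.
Weight W = 73 × 10 = 730 N acts straight down.
Horizontal: T_P cos 26° = T_Q cos 45°  →  T_P = 0.7867 T_Q.
Vertical: T_P sin 26° + T_Q sin 45° = 730.
Substituting the horizontal relation into the vertical equation gives 1.052 T_Q = 730, so T_Q = 693.9 N.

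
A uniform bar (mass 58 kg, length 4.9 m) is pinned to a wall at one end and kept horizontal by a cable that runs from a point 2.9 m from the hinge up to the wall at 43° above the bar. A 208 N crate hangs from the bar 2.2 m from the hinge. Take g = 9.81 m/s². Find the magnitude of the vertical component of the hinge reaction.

Take torques about the hinge: T sin 43° · 2.9 = 58×9.81×2.45 + 208×2.2 = 1851.6 N·m.
So T = 1851.6 / (0.6820 × 2.9) = 936.19 N.
ΣF_y = 0: H_y = (58×9.81 + 208) − T sin 43° = 776.98 − 638.48 = 138.5 N.

|H_y| ≈ 138 N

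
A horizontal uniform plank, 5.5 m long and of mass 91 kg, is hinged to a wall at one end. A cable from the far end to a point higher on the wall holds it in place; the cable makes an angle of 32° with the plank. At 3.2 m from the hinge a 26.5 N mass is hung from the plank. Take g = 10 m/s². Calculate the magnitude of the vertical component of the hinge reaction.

Take torques about the hinge: T sin 32° · 5.5 = 91×10×2.75 + 26.5×3.2 = 2587.3 N·m.
So T = 2587.3 / (0.5299 × 5.5) = 887.72 N.
ΣF_y = 0: H_y = (91×10 + 26.5) − T sin 32° = 936.5 − 470.42 = 466.08 N.

|H_y| ≈ 466 N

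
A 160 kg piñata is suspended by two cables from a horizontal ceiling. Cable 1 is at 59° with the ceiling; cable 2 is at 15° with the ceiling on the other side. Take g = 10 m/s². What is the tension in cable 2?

T_2 ≈ 857 N

Weight W = 160 × 10 = 1600 N acts straight down.
Horizontal: T_1 cos 59° = T_2 cos 15°  →  T_1 = 1.875 T_2.
Vertical: T_1 sin 59° + T_2 sin 15° = 1600.
Substituting the horizontal relation into the vertical equation gives 1.866 T_2 = 1600, so T_2 = 857.3 N.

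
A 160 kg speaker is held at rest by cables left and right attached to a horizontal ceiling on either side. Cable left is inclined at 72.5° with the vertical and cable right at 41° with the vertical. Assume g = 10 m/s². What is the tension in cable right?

Angles from the horizontal: cable left is 90° − 72.5° = 17.5°, cable right is 90° − 41° = 49°.
Weight W = 160 × 10 = 1600 N acts straight down.
Horizontal: T_left cos 17.5° = T_right cos 49°  →  T_left = 0.6879 T_right.
Vertical: T_left sin 17.5° + T_right sin 49° = 1600.
Substituting the horizontal relation into the vertical equation gives 0.9616 T_right = 1600, so T_right = 1664 N.

T_right ≈ 1660 N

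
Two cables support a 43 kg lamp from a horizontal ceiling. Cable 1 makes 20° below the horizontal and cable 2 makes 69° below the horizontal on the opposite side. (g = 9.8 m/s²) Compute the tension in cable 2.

T_2 ≈ 396 N

Weight W = 43 × 9.8 = 421.4 N acts straight down.
Horizontal: T_1 cos 20° = T_2 cos 69°  →  T_1 = 0.3814 T_2.
Vertical: T_1 sin 20° + T_2 sin 69° = 421.4.
Substituting the horizontal relation into the vertical equation gives 1.064 T_2 = 421.4, so T_2 = 396 N.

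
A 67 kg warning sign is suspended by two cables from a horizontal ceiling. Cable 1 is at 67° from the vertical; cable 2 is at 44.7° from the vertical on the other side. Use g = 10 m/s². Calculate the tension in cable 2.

Angles from the horizontal: cable 1 is 90° − 67° = 23°, cable 2 is 90° − 44.7° = 45.3°.
Weight W = 67 × 10 = 670 N acts straight down.
Horizontal: T_1 cos 23° = T_2 cos 45.3°  →  T_1 = 0.7641 T_2.
Vertical: T_1 sin 23° + T_2 sin 45.3° = 670.
Substituting the horizontal relation into the vertical equation gives 1.009 T_2 = 670, so T_2 = 663.8 N.

T_2 ≈ 664 N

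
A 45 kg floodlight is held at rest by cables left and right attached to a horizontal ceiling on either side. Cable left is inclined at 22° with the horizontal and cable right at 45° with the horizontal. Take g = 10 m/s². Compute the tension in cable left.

T_left ≈ 346 N

Weight W = 45 × 10 = 450 N acts straight down.
Horizontal: T_left cos 22° = T_right cos 45°  →  T_right = 1.311 T_left.
Vertical: T_left sin 22° + T_right sin 45° = 450.
Substituting the horizontal relation into the vertical equation gives 1.302 T_left = 450, so T_left = 345.7 N.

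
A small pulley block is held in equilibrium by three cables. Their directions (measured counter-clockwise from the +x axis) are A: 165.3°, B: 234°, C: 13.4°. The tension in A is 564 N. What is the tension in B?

Resolve: ΣF_x = 564 cos 165.3° + T_B cos 234° + T_C cos 13.4° = 0.
        ΣF_y = 564 sin 165.3° + T_B sin 234° + T_C sin 13.4° = 0.
The known terms sum to (-545.5, 143.1) N, so -0.5878 T_B + 0.9728 T_C = 545.5 and -0.8090 T_B + 0.2317 T_C = -143.1.
Solving simultaneously: T_B = 408.2 N, T_C = 807.5 N.

T_B ≈ 408 N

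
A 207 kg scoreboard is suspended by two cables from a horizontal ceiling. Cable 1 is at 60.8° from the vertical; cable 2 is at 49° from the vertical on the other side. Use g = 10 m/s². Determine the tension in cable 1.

T_1 ≈ 1660 N

Angles from the horizontal: cable 1 is 90° − 60.8° = 29.2°, cable 2 is 90° − 49° = 41°.
Weight W = 207 × 10 = 2070 N acts straight down.
Horizontal: T_1 cos 29.2° = T_2 cos 41°  →  T_2 = 1.157 T_1.
Vertical: T_1 sin 29.2° + T_2 sin 41° = 2070.
Substituting the horizontal relation into the vertical equation gives 1.247 T_1 = 2070, so T_1 = 1660 N.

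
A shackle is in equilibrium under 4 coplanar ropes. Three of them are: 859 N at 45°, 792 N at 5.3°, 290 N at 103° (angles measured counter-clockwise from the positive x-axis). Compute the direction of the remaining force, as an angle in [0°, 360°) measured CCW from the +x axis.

Sum the known components: ΣF_x = 1331 N, ΣF_y = 963.1 N.
For equilibrium the remaining force must supply (−ΣF_x, −ΣF_y) = (-1331, -963.1) N.
Magnitude = √((-1331)² + (-963.1)²) = 1643 N; direction = atan2(-963.1, -1331) = 215.9°.

θ ≈ 216°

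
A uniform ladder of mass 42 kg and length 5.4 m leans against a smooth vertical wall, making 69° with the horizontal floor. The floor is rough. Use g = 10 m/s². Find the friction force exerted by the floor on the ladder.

Torques about the foot: N_wall · 5.4 sin 69° = 42×10×2.7 cos 69° → N_wall = 80.611 N.
ΣF_x = 0: f_floor = N_wall = 80.611 N.

f ≈ 80.6 N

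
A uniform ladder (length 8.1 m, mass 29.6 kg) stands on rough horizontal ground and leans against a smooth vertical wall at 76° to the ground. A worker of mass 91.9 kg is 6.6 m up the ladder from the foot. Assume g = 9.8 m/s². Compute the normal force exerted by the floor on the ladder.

N_floor ≈ 1190 N

ΣF_y = 0: N_floor = 29.6×9.8 + 91.9×9.8 = 1190.7 N.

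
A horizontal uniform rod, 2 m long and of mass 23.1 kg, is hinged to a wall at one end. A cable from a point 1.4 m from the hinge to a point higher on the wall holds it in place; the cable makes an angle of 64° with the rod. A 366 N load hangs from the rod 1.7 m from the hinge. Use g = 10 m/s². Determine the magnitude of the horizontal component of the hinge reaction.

H_x ≈ 297 N

Take torques about the hinge: T sin 64° · 1.4 = 23.1×10×1 + 366×1.7 = 853.2 N·m.
So T = 853.2 / (0.8988 × 1.4) = 678.05 N.
ΣF_x = 0: H_x = T cos 64° = 297.24 N.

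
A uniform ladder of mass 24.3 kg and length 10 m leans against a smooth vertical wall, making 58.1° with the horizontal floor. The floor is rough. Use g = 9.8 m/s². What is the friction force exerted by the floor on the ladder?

f ≈ 74.1 N

Torques about the foot: N_wall · 10 sin 58.1° = 24.3×9.8×5 cos 58.1° → N_wall = 74.115 N.
ΣF_x = 0: f_floor = N_wall = 74.115 N.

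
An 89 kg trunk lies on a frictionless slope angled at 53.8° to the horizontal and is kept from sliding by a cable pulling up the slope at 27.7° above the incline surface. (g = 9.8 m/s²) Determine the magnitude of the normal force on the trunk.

Take axes along and perpendicular to the incline. Weight components: W sin 53.8° = 703.8 N down-slope, W cos 53.8° = 515.1 N into the surface.
Along incline: T cos 27.7° = W sin 53.8° → T = 794.9 N.
Perpendicular: N = W cos 53.8° − T sin 27.7° = 145.6 N.

N ≈ 146 N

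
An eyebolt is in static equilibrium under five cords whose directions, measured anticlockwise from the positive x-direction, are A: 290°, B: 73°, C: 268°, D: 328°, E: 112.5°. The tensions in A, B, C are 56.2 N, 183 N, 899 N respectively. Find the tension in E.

T_E ≈ 1100 N

Resolve: ΣF_x = 56.2 cos 290° + 183 cos 73° + 899 cos 268° + T_D cos 328° + T_E cos 112.5° = 0.
        ΣF_y = 56.2 sin 290° + 183 sin 73° + 899 sin 268° + T_D sin 328° + T_E sin 112.5° = 0.
The known terms sum to (41.35, -776.3) N, so 0.8480 T_D − 0.3827 T_E = -41.35 and -0.5299 T_D + 0.9239 T_E = 776.3.
Solving simultaneously: T_D = 445.8 N, T_E = 1096 N.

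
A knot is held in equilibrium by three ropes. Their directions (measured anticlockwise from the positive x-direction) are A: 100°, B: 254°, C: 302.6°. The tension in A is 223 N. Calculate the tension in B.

T_B ≈ 114 N

Resolve: ΣF_x = 223 cos 100° + T_B cos 254° + T_C cos 302.6° = 0.
        ΣF_y = 223 sin 100° + T_B sin 254° + T_C sin 302.6° = 0.
The known terms sum to (-38.72, 219.6) N, so -0.2756 T_B + 0.5388 T_C = 38.72 and -0.9613 T_B − 0.8425 T_C = -219.6.
Solving simultaneously: T_B = 114.2 N, T_C = 130.3 N.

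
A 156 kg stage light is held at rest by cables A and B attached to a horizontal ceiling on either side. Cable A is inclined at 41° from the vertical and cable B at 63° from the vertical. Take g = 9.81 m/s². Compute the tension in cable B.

Angles from the horizontal: cable A is 90° − 41° = 49°, cable B is 90° − 63° = 27°.
Weight W = 156 × 9.81 = 1530 N acts straight down.
Horizontal: T_A cos 49° = T_B cos 27°  →  T_A = 1.358 T_B.
Vertical: T_A sin 49° + T_B sin 27° = 1530.
Substituting the horizontal relation into the vertical equation gives 1.479 T_B = 1530, so T_B = 1035 N.

T_B ≈ 1030 N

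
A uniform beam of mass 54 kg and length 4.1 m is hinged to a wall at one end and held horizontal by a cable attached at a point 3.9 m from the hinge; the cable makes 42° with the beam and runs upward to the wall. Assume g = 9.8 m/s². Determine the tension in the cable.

T ≈ 416 N

Take torques about the hinge: T sin 42° · 3.9 = 54×9.8×2.05 = 1084.9 N·m.
So T = 1084.9 / (0.6691 × 3.9) = 415.72 N.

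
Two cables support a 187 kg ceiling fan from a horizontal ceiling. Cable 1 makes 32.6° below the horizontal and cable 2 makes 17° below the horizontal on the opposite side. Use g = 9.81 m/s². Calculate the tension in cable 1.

T_1 ≈ 2300 N

Weight W = 187 × 9.81 = 1834 N acts straight down.
Horizontal: T_1 cos 32.6° = T_2 cos 17°  →  T_2 = 0.8809 T_1.
Vertical: T_1 sin 32.6° + T_2 sin 17° = 1834.
Substituting the horizontal relation into the vertical equation gives 0.7963 T_1 = 1834, so T_1 = 2304 N.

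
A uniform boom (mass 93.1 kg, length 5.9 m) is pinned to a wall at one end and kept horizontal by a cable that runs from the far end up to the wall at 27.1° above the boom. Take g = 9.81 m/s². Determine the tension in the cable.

Take torques about the hinge: T sin 27.1° · 5.9 = 93.1×9.81×2.95 = 2694.3 N·m.
So T = 2694.3 / (0.4555 × 5.9) = 1002.4 N.

T ≈ 1000 N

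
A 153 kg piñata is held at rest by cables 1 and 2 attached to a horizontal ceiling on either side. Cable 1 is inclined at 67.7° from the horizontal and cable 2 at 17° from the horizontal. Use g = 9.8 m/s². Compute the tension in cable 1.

Weight W = 153 × 9.8 = 1499 N acts straight down.
Horizontal: T_1 cos 67.7° = T_2 cos 17°  →  T_2 = 0.3968 T_1.
Vertical: T_1 sin 67.7° + T_2 sin 17° = 1499.
Substituting the horizontal relation into the vertical equation gives 1.041 T_1 = 1499, so T_1 = 1440 N.

T_1 ≈ 1440 N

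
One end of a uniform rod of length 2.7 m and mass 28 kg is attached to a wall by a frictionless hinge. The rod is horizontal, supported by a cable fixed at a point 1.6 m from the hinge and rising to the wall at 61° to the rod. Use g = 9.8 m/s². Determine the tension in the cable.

Take torques about the hinge: T sin 61° · 1.6 = 28×9.8×1.35 = 370.44 N·m.
So T = 370.44 / (0.8746 × 1.6) = 264.72 N.

T ≈ 265 N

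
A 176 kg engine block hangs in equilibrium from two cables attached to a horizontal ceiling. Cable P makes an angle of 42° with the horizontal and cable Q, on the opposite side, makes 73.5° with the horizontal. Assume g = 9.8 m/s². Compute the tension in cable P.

Weight W = 176 × 9.8 = 1725 N acts straight down.
Horizontal: T_P cos 42° = T_Q cos 73.5°  →  T_Q = 2.617 T_P.
Vertical: T_P sin 42° + T_Q sin 73.5° = 1725.
Substituting the horizontal relation into the vertical equation gives 3.178 T_P = 1725, so T_P = 542.7 N.

T_P ≈ 543 N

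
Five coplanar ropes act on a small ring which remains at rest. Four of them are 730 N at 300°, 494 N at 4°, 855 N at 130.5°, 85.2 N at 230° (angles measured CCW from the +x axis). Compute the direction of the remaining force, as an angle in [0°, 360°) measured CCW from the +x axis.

Sum the known components: ΣF_x = 247.8 N, ΣF_y = -12.86 N.
For equilibrium the remaining force must supply (−ΣF_x, −ΣF_y) = (-247.8, 12.86) N.
Magnitude = √((-247.8)² + (12.86)²) = 248.1 N; direction = atan2(12.86, -247.8) = 177.0°.

θ ≈ 177°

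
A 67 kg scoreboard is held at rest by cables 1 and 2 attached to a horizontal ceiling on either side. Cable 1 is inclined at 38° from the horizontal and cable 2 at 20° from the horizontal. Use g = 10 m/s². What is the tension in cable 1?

T_1 ≈ 742 N

Weight W = 67 × 10 = 670 N acts straight down.
Horizontal: T_1 cos 38° = T_2 cos 20°  →  T_2 = 0.8386 T_1.
Vertical: T_1 sin 38° + T_2 sin 20° = 670.
Substituting the horizontal relation into the vertical equation gives 0.9025 T_1 = 670, so T_1 = 742.4 N.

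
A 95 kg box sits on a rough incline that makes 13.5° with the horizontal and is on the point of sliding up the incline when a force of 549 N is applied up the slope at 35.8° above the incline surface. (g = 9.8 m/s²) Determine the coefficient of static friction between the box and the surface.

μ ≈ 0.390

On the verge of sliding up the incline, friction is at its maximum μN and acts down the slope.
Perpendicular to incline: N = W cos 13.5° − P sin 35.8° = 905.3 − 321.1 = 584.1 N.
Along incline: P cos 35.8° − μN = W sin 13.5° → μ = −(W sin 13.5° − P cos 35.8°) / N = 0.3902.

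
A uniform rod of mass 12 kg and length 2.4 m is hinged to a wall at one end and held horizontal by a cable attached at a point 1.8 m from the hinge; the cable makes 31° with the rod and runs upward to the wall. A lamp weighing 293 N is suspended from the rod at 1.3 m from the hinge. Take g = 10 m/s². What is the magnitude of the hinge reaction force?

Take torques about the hinge: T sin 31° · 1.8 = 12×10×1.2 + 293×1.3 = 524.9 N·m.
So T = 524.9 / (0.5150 × 1.8) = 566.19 N.
ΣF_x = 0: H_x = T cos 31° = 485.32 N.
ΣF_y = 0: H_y = (12×10 + 293) − T sin 31° = 413 − 291.61 = 121.39 N.
|H| = √(H_x² + H_y²) = √((485.32)² + (121.39)²) = 500.27 N.

|H| ≈ 500 N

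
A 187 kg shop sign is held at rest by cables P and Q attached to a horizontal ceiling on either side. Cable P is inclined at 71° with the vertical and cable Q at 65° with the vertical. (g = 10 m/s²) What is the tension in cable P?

Angles from the horizontal: cable P is 90° − 71° = 19°, cable Q is 90° − 65° = 25°.
Weight W = 187 × 10 = 1870 N acts straight down.
Horizontal: T_P cos 19° = T_Q cos 25°  →  T_Q = 1.043 T_P.
Vertical: T_P sin 19° + T_Q sin 25° = 1870.
Substituting the horizontal relation into the vertical equation gives 0.7665 T_P = 1870, so T_P = 2440 N.

T_P ≈ 2440 N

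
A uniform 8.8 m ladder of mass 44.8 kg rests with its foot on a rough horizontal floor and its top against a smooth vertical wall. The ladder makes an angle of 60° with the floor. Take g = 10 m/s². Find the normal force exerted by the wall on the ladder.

Torques about the foot: N_wall · 8.8 sin 60° = 44.8×10×4.4 cos 60° → N_wall = 129.33 N.

N_wall ≈ 129 N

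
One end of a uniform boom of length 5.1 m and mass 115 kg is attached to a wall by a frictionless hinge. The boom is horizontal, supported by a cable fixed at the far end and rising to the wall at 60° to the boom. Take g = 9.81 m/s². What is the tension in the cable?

T ≈ 651 N

Take torques about the hinge: T sin 60° · 5.1 = 115×9.81×2.55 = 2876.8 N·m.
So T = 2876.8 / (0.8660 × 5.1) = 651.34 N.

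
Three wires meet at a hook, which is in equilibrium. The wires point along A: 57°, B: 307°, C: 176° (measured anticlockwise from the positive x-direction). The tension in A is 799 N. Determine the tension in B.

T_B ≈ 926 N

Resolve: ΣF_x = 799 cos 57° + T_B cos 307° + T_C cos 176° = 0.
        ΣF_y = 799 sin 57° + T_B sin 307° + T_C sin 176° = 0.
The known terms sum to (435.2, 670.1) N, so 0.6018 T_B − 0.9976 T_C = -435.2 and -0.7986 T_B + 0.0698 T_C = -670.1.
Solving simultaneously: T_B = 925.9 N, T_C = 994.8 N.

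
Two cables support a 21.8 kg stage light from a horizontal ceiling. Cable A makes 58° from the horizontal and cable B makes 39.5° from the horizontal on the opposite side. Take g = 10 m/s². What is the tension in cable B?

Weight W = 21.8 × 10 = 218 N acts straight down.
Horizontal: T_A cos 58° = T_B cos 39.5°  →  T_A = 1.456 T_B.
Vertical: T_A sin 58° + T_B sin 39.5° = 218.
Substituting the horizontal relation into the vertical equation gives 1.871 T_B = 218, so T_B = 116.5 N.

T_B ≈ 117 N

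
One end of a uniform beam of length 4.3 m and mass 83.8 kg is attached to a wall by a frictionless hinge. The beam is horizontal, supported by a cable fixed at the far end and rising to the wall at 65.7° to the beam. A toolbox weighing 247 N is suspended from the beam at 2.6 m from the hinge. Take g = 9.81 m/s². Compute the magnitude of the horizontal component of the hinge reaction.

Take torques about the hinge: T sin 65.7° · 4.3 = 83.8×9.81×2.15 + 247×2.6 = 2409.7 N·m.
So T = 2409.7 / (0.9114 × 4.3) = 614.86 N.
ΣF_x = 0: H_x = T cos 65.7° = 253.02 N.

H_x ≈ 253 N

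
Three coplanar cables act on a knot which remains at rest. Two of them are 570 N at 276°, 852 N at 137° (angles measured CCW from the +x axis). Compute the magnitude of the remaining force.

F ≈ 564 N

Sum the known components: ΣF_x = -563.5 N, ΣF_y = 14.19 N.
For equilibrium the remaining force must supply (−ΣF_x, −ΣF_y) = (563.5, -14.19) N.
Magnitude = √((563.5)² + (-14.19)²) = 563.7 N; direction = atan2(-14.19, 563.5) = 358.6°.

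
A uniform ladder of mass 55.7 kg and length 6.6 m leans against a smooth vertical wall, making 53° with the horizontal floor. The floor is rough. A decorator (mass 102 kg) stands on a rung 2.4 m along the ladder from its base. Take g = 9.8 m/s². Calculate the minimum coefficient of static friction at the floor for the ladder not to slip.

μ_min ≈ 0.310

ΣF_y = 0: N_floor = 55.7×9.8 + 102×9.8 = 1545.5 N.
Torques about the foot: N_wall · 6.6 sin 53° = 55.7×9.8×3.3 cos 53° + 102×9.8×2.4 cos 53° → N_wall = 479.58 N.
ΣF_x = 0: f_floor = N_wall = 479.58 N.
μ_min = f_floor / N_floor = 479.58 / 1545.5 = 0.3103.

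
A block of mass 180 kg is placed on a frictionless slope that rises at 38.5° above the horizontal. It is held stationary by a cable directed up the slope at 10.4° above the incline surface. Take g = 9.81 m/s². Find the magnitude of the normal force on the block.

N ≈ 1180 N

Take axes along and perpendicular to the incline. Weight components: W sin 38.5° = 1099 N down-slope, W cos 38.5° = 1382 N into the surface.
Along incline: T cos 10.4° = W sin 38.5° → T = 1118 N.
Perpendicular: N = W cos 38.5° − T sin 10.4° = 1180 N.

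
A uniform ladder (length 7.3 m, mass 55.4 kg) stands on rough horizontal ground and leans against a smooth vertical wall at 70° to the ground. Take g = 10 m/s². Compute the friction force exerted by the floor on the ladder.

f ≈ 101 N

Torques about the foot: N_wall · 7.3 sin 70° = 55.4×10×3.65 cos 70° → N_wall = 100.82 N.
ΣF_x = 0: f_floor = N_wall = 100.82 N.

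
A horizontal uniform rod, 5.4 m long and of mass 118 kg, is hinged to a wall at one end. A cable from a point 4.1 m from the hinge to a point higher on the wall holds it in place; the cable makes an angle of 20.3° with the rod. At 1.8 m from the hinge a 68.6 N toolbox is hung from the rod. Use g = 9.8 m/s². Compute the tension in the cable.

Take torques about the hinge: T sin 20.3° · 4.1 = 118×9.8×2.7 + 68.6×1.8 = 3245.8 N·m.
So T = 3245.8 / (0.3469 × 4.1) = 2281.8 N.

T ≈ 2280 N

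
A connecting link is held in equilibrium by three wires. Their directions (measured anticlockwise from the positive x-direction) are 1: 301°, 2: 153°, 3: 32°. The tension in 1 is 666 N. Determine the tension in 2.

Resolve: ΣF_x = 666 cos 301° + T_2 cos 153° + T_3 cos 32° = 0.
        ΣF_y = 666 sin 301° + T_2 sin 153° + T_3 sin 32° = 0.
The known terms sum to (343, -570.9) N, so -0.8910 T_2 + 0.8480 T_3 = -343 and 0.4540 T_2 + 0.5299 T_3 = 570.9.
Solving simultaneously: T_2 = 776.9 N, T_3 = 411.7 N.

T_2 ≈ 777 N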